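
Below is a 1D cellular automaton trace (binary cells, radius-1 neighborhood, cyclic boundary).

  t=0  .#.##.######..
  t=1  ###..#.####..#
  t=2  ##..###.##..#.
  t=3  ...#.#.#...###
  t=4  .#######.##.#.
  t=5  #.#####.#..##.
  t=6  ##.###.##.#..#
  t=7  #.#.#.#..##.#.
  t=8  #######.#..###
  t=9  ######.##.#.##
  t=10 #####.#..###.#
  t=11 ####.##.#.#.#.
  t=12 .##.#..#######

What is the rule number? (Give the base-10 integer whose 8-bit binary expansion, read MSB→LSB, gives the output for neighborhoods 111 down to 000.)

  ###|#  b7=1 t=0,i=7
  ##.|.  b6=0 t=0,i=4
  #.#|#  b5=1 t=0,i=2
  #..|.  b4=0 t=0,i=12
  .##|.  b3=0 t=0,i=3
  .#.|#  b2=1 t=0,i=1
  ..#|#  b1=1 t=0,i=0
  ...|#  b0=1 t=0,i=13
  bits 10100111 = 167

167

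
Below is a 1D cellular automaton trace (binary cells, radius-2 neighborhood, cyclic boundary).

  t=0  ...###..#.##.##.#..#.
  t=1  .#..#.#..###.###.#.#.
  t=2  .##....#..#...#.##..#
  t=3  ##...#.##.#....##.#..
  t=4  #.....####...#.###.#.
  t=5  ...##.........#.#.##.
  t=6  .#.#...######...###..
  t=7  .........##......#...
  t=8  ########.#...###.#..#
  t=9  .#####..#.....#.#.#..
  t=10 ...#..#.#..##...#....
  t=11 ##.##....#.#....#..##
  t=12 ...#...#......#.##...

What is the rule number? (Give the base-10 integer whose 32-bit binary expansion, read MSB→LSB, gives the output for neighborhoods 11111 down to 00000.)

2254465619

  [31] ##### => #  t=6,i=9
  [30] ####. => .  t=4,i=8
  [29] ###.# => .  t=1,i=11
  [28] ###.. => .  t=0,i=5
  [27] ##.## => .  t=0,i=12
  [26] ##.#. => #  t=0,i=15
  [25] ##..# => #  t=0,i=6
  [24] ##... => .  t=2,i=3
  [23] #.### => .  t=1,i=13
  [22] #.##. => #  t=0,i=10
  [21] #.#.# => #  t=1,i=17
  [20] #.#.. => .  t=0,i=16
  [19] #..## => .  t=1,i=8
  [18] #..#. => .  t=0,i=7
  [17] #...# => .  t=2,i=12
  [16] #.... => .  t=0,i=0
  [15] .#### => .  t=4,i=7
  [14] .###. => #  t=0,i=4
  [13] .##.# => #  t=0,i=11
  [12] .##.. => .  t=2,i=2
  [11] .#.## => #  t=0,i=9
  [10] .#.#. => .  t=1,i=5
  [9] .#..# => #  t=0,i=17
  [8] .#... => .  t=0,i=20
  [7] ..### => .  t=0,i=3
  [6] ..##. => #  t=3,i=0
  [5] ..#.# => .  t=0,i=8
  [4] ..#.. => #  t=0,i=19
  [3] ...## => .  t=0,i=2
  [2] ...#. => .  t=2,i=6
  [1] ....# => #  t=0,i=1
  [0] ..... => #  t=4,i=3
  bits 10000110011000000110101001010011 = 2254465619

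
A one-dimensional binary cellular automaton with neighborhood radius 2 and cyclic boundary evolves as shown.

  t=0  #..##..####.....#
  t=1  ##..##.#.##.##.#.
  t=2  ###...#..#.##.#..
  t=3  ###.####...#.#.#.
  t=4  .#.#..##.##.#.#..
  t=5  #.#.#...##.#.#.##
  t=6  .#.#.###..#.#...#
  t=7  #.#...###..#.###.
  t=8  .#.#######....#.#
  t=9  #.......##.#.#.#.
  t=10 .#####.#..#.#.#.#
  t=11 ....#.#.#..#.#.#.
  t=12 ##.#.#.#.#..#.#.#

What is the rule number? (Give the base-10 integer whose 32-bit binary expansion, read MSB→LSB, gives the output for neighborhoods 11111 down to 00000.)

  [31] ##### => .  t=8,i=5
  [30] ####. => #  t=0,i=9
  [29] ###.# => .  t=3,i=2
  [28] ###.. => #  t=0,i=10
  [27] ##.## => #  t=1,i=11
  [26] ##.#. => #  t=1,i=6
  [25] ##..# => #  t=0,i=1
  [24] ##... => .  t=0,i=11
  [23] #.### => .  t=3,i=0
  [22] #.##. => #  t=1,i=0
  [21] #.#.# => .  t=1,i=7
  [20] #.#.. => .  t=2,i=14
  [19] #..## => .  t=0,i=2
  [18] #..#. => .  t=2,i=8
  [17] #...# => #  t=2,i=4
  [16] #.... => #  t=0,i=12
  [15] .#### => .  t=0,i=8
  [14] .###. => #  t=2,i=1
  [13] .##.# => .  t=1,i=5
  [12] .##.. => #  t=0,i=0
  [11] .#.## => .  t=1,i=8
  [10] .#.#. => #  t=3,i=12
  [9] .#..# => #  t=2,i=7
  [8] .#... => #  t=4,i=15
  [7] ..### => #  t=0,i=7
  [6] ..##. => .  t=0,i=3
  [5] ..#.# => .  t=2,i=9
  [4] ..#.. => #  t=2,i=6
  [3] ...## => #  t=0,i=15
  [2] ...#. => #  t=2,i=5
  [1] ....# => .  t=0,i=14
  [0] ..... => #  t=0,i=13
  bits 01011110010000110101011110011101 = 1581471645

1581471645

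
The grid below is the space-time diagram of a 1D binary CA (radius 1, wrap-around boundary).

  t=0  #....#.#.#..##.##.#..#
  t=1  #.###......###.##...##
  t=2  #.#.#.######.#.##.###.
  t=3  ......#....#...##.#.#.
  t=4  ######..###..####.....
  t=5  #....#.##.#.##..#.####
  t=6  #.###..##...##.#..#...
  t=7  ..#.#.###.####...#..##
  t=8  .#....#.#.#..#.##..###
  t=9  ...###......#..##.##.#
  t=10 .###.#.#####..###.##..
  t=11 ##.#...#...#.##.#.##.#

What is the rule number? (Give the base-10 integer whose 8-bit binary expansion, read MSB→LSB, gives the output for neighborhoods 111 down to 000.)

  ### -> .   bit 7 = 0  t=1,i=3
  ##. -> #   bit 6 = 1  t=0,i=0
  #.# -> .   bit 5 = 0  t=0,i=6
  #.. -> .   bit 4 = 0  t=0,i=1
  .## -> #   bit 3 = 1  t=0,i=12
  .#. -> .   bit 2 = 0  t=0,i=5
  ..# -> #   bit 1 = 1  t=0,i=4
  ... -> #   bit 0 = 1  t=0,i=2
  bits 01001011 = 75

75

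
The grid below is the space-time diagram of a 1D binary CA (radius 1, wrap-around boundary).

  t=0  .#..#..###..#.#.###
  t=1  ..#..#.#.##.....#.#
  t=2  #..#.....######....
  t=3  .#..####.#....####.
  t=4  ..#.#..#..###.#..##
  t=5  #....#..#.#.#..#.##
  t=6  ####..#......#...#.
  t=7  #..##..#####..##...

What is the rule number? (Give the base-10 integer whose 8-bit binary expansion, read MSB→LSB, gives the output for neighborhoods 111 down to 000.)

  nb ###: next=.  (t=0,i=8, bit7=0)
  nb ##.: next=#  (t=0,i=9, bit6=1)
  nb #.#: next=.  (t=0,i=0, bit5=0)
  nb #..: next=#  (t=0,i=2, bit4=1)
  nb .##: next=#  (t=0,i=7, bit3=1)
  nb .#.: next=.  (t=0,i=1, bit2=0)
  nb ..#: next=.  (t=0,i=3, bit1=0)
  nb ...: next=#  (t=1,i=12, bit0=1)
  bits 01011001 = 89

89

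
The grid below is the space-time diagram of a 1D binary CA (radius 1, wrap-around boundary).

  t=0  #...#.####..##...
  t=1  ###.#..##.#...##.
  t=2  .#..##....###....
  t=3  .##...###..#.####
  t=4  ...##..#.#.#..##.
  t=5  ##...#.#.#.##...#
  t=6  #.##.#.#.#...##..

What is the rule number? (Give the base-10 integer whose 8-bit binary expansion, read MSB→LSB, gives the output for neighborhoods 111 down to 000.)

149

  nb ###: next=#  (t=0,i=7, bit7=1)
  nb ##.: next=.  (t=0,i=9, bit6=0)
  nb #.#: next=.  (t=0,i=5, bit5=0)
  nb #..: next=#  (t=0,i=1, bit4=1)
  nb .##: next=.  (t=0,i=6, bit3=0)
  nb .#.: next=#  (t=0,i=0, bit2=1)
  nb ..#: next=.  (t=0,i=3, bit1=0)
  nb ...: next=#  (t=0,i=2, bit0=1)
  bits 10010101 = 149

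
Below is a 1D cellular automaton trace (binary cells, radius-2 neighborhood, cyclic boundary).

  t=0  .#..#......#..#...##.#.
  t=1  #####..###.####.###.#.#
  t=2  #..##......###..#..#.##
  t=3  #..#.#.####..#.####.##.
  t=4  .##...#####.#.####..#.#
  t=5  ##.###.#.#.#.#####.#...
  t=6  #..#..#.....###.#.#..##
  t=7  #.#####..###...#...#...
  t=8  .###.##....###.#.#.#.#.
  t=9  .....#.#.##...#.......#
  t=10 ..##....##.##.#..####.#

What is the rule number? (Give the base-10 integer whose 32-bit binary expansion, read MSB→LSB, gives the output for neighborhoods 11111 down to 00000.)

1439074907

  nb #####: next=.  (t=1,i=1, bit31=0)
  nb ####.: next=#  (t=1,i=3, bit30=1)
  nb ###.#: next=.  (t=1,i=9, bit29=0)
  nb ###..: next=#  (t=1,i=4, bit28=1)
  nb ##.##: next=.  (t=1,i=10, bit27=0)
  nb ##.#.: next=#  (t=0,i=20, bit26=1)
  nb ##..#: next=.  (t=1,i=5, bit25=0)
  nb ##...: next=#  (t=2,i=5, bit24=1)
  nb #.###: next=#  (t=1,i=11, bit23=1)
  nb #.##.: next=#  (t=3,i=20, bit22=1)
  nb #.#.#: next=.  (t=1,i=20, bit21=0)
  nb #.#..: next=.  (t=0,i=21, bit20=0)
  nb #..##: next=.  (t=1,i=6, bit19=0)
  nb #..#.: next=#  (t=0,i=0, bit18=1)
  nb #...#: next=#  (t=0,i=16, bit17=1)
  nb #....: next=.  (t=0,i=6, bit16=0)
  nb .####: next=#  (t=1,i=0, bit15=1)
  nb .###.: next=.  (t=1,i=8, bit14=0)
  nb .##.#: next=.  (t=0,i=19, bit13=0)
  nb .##..: next=.  (t=2,i=4, bit12=0)
  nb .#.##: next=#  (t=1,i=21, bit11=1)
  nb .#.#.: next=.  (t=3,i=4, bit10=0)
  nb .#..#: next=#  (t=0,i=2, bit9=1)
  nb .#...: next=.  (t=0,i=5, bit8=0)
  nb ..###: next=.  (t=1,i=7, bit7=0)
  nb ..##.: next=#  (t=0,i=18, bit6=1)
  nb ..#.#: next=.  (t=2,i=19, bit5=0)
  nb ..#..: next=#  (t=0,i=1, bit4=1)
  nb ...##: next=#  (t=0,i=17, bit3=1)
  nb ...#.: next=.  (t=0,i=10, bit2=0)
  nb ....#: next=#  (t=0,i=9, bit1=1)
  nb .....: next=#  (t=0,i=7, bit0=1)
  bits 01010101110001101000101001011011 = 1439074907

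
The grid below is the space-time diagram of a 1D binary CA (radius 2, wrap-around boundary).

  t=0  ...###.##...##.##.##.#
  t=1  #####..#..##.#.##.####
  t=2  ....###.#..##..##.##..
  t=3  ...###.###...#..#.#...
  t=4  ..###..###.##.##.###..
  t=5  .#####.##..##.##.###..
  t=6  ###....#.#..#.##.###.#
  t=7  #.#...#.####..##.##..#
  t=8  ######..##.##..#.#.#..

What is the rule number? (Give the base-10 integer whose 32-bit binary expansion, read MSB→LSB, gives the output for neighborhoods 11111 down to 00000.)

  #####|.  b31=0 t=1,i=0
  ####.|.  b30=0 t=1,i=3
  ###.#|.  b29=0 t=0,i=5
  ###..|#  b28=1 t=1,i=4
  ##.##|.  b27=0 t=0,i=6
  ##.#.|#  b26=1 t=0,i=20
  ##..#|#  b25=1 t=1,i=5
  ##...|.  b24=0 t=0,i=9
  #.###|#  b23=1 t=1,i=18
  #.##.|#  b22=1 t=0,i=7
  #.#.#|.  b21=0 t=1,i=13
  #.#..|#  b20=1 t=0,i=21
  #..##|.  b19=0 t=1,i=9
  #..#.|#  b18=1 t=1,i=6
  #...#|#  b17=1 t=0,i=1
  #....|.  b16=0 t=2,i=21
  .####|#  b15=1 t=1,i=19
  .###.|#  b14=1 t=0,i=4
  .##.#|#  b13=1 t=0,i=13
  .##..|.  b12=0 t=0,i=8
  .#.##|.  b11=0 t=1,i=14
  .#.#.|#  b10=1 t=3,i=17
  .#..#|#  b9=1 t=1,i=8
  .#...|#  b8=1 t=0,i=0
  ..###|#  b7=1 t=0,i=3
  ..##.|.  b6=0 t=0,i=12
  ..#.#|.  b5=0 t=3,i=16
  ..#..|.  b4=0 t=1,i=7
  ...##|#  b3=1 t=0,i=2
  ...#.|#  b2=1 t=3,i=12
  ....#|.  b1=0 t=2,i=2
  .....|.  b0=0 t=2,i=0
  bits 00010110110101101110011110001100 = 383182732

383182732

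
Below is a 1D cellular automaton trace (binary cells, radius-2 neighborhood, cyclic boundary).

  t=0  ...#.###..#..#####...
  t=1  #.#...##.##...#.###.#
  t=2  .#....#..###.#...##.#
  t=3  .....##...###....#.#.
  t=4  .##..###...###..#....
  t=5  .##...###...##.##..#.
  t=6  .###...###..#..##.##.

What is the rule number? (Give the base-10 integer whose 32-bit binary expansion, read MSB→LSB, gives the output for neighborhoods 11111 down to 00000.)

1967444053

  nb #####: next=.  (t=0,i=15, bit31=0)
  nb ####.: next=#  (t=0,i=16, bit30=1)
  nb ###.#: next=#  (t=1,i=18, bit29=1)
  nb ###..: next=#  (t=0,i=7, bit28=1)
  nb ##.##: next=.  (t=1,i=8, bit27=0)
  nb ##.#.: next=#  (t=1,i=1, bit26=1)
  nb ##..#: next=.  (t=0,i=8, bit25=0)
  nb ##...: next=#  (t=0,i=18, bit24=1)
  nb #.###: next=.  (t=0,i=5, bit23=0)
  nb #.##.: next=#  (t=1,i=9, bit22=1)
  nb #.#.#: next=.  (t=2,i=20, bit21=0)
  nb #.#..: next=.  (t=1,i=2, bit20=0)
  nb #..##: next=.  (t=0,i=12, bit19=0)
  nb #..#.: next=#  (t=0,i=9, bit18=1)
  nb #...#: next=.  (t=1,i=4, bit17=0)
  nb #....: next=.  (t=0,i=19, bit16=0)
  nb .####: next=#  (t=0,i=14, bit15=1)
  nb .###.: next=#  (t=0,i=6, bit14=1)
  nb .##.#: next=.  (t=1,i=0, bit13=0)
  nb .##..: next=#  (t=1,i=10, bit12=1)
  nb .#.##: next=.  (t=0,i=4, bit11=0)
  nb .#.#.: next=.  (t=2,i=0, bit10=0)
  nb .#..#: next=.  (t=0,i=11, bit9=0)
  nb .#...: next=.  (t=1,i=3, bit8=0)
  nb ..###: next=.  (t=0,i=13, bit7=0)
  nb ..##.: next=#  (t=1,i=6, bit6=1)
  nb ..#.#: next=.  (t=0,i=3, bit5=0)
  nb ..#..: next=#  (t=0,i=10, bit4=1)
  nb ...##: next=.  (t=1,i=5, bit3=0)
  nb ...#.: next=#  (t=0,i=2, bit2=1)
  nb ....#: next=.  (t=0,i=1, bit1=0)
  nb .....: next=#  (t=0,i=0, bit0=1)
  bits 01110101010001001101000001010101 = 1967444053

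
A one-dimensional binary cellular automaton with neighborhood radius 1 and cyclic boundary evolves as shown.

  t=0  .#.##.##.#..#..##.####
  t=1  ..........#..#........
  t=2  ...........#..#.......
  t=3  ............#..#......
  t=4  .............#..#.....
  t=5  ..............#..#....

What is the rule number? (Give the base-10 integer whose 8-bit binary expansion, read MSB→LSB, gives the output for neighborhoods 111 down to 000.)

  ###|.  b7=0 t=0,i=19
  ##.|.  b6=0 t=0,i=4
  #.#|.  b5=0 t=0,i=0
  #..|#  b4=1 t=0,i=10
  .##|.  b3=0 t=0,i=3
  .#.|.  b2=0 t=0,i=1
  ..#|.  b1=0 t=0,i=11
  ...|.  b0=0 t=1,i=0
  bits 00010000 = 16

16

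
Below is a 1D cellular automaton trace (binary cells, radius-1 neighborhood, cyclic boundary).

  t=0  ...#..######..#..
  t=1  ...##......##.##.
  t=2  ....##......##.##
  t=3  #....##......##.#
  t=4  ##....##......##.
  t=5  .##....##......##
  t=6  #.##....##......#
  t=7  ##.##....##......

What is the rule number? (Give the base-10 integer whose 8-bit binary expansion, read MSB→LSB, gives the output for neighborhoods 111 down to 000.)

116

  [7] ### => .  t=0,i=7
  [6] ##. => #  t=0,i=11
  [5] #.# => #  t=1,i=13
  [4] #.. => #  t=0,i=4
  [3] .## => .  t=0,i=6
  [2] .#. => #  t=0,i=3
  [1] ..# => .  t=0,i=2
  [0] ... => .  t=0,i=0
  bits 01110100 = 116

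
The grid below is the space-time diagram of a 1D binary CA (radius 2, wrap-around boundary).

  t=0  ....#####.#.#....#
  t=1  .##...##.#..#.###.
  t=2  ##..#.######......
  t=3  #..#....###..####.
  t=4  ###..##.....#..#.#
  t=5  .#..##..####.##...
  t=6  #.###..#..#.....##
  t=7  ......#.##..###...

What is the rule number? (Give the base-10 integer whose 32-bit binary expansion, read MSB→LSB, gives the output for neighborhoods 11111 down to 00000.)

3290374727

  ##### -> #   bit 31 = 1  t=0,i=6
  ####. -> #   bit 30 = 1  t=0,i=7
  ###.# -> .   bit 29 = 0  t=0,i=8
  ###.. -> .   bit 28 = 0  t=1,i=16
  ##.## -> .   bit 27 = 0  t=5,i=12
  ##.#. -> #   bit 26 = 1  t=0,i=9
  ##..# -> .   bit 25 = 0  t=1,i=17
  ##... -> .   bit 24 = 0  t=1,i=3
  #.### -> .   bit 23 = 0  t=1,i=14
  #.##. -> .   bit 22 = 0  t=5,i=13
  #.#.# -> .   bit 21 = 0  t=0,i=10
  #.#.. -> #   bit 20 = 1  t=0,i=12
  #..## -> #   bit 19 = 1  t=1,i=0
  #..#. -> #   bit 18 = 1  t=1,i=11
  #...# -> #   bit 17 = 1  t=1,i=4
  #.... -> #   bit 16 = 1  t=0,i=1
  .#### -> .   bit 15 = 0  t=0,i=5
  .###. -> .   bit 14 = 0  t=1,i=15
  .##.# -> #   bit 13 = 1  t=1,i=7
  .##.. -> .   bit 12 = 0  t=1,i=2
  .#.## -> .   bit 11 = 0  t=1,i=13
  .#.#. -> .   bit 10 = 0  t=0,i=11
  .#..# -> #   bit 9 = 1  t=1,i=10
  .#... -> .   bit 8 = 0  t=0,i=0
  ..### -> .   bit 7 = 0  t=0,i=4
  ..##. -> #   bit 6 = 1  t=1,i=1
  ..#.# -> .   bit 5 = 0  t=1,i=12
  ..#.. -> .   bit 4 = 0  t=0,i=17
  ...## -> .   bit 3 = 0  t=0,i=3
  ...#. -> #   bit 2 = 1  t=0,i=16
  ....# -> #   bit 1 = 1  t=0,i=2
  ..... -> #   bit 0 = 1  t=2,i=14
  bits 11000100000111110010001001000111 = 3290374727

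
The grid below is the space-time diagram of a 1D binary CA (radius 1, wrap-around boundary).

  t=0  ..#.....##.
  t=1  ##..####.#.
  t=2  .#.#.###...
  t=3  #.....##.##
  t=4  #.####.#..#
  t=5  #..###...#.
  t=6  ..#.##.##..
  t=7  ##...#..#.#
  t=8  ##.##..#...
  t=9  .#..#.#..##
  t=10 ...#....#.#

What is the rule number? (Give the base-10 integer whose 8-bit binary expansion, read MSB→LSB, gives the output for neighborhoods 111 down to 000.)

195

  nb ###: next=#  (t=1,i=5, bit7=1)
  nb ##.: next=#  (t=0,i=9, bit6=1)
  nb #.#: next=.  (t=1,i=8, bit5=0)
  nb #..: next=.  (t=0,i=3, bit4=0)
  nb .##: next=.  (t=0,i=8, bit3=0)
  nb .#.: next=.  (t=0,i=2, bit2=0)
  nb ..#: next=#  (t=0,i=1, bit1=1)
  nb ...: next=#  (t=0,i=0, bit0=1)
  bits 11000011 = 195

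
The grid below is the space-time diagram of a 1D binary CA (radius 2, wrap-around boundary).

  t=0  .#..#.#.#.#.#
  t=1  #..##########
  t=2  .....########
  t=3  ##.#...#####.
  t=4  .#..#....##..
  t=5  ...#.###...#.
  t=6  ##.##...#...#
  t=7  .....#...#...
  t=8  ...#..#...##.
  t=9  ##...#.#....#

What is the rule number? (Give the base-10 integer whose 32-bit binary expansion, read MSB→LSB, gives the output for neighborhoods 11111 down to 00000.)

  nb #####: next=#  (t=1,i=5, bit31=1)
  nb ####.: next=#  (t=1,i=12, bit30=1)
  nb ###.#: next=.  (t=3,i=11, bit29=0)
  nb ###..: next=.  (t=1,i=0, bit28=0)
  nb ##.##: next=.  (t=3,i=12, bit27=0)
  nb ##.#.: next=.  (t=3,i=2, bit26=0)
  nb ##..#: next=.  (t=1,i=1, bit25=0)
  nb ##...: next=#  (t=2,i=0, bit24=1)
  nb #.###: next=.  (t=5,i=5, bit23=0)
  nb #.##.: next=.  (t=3,i=0, bit22=0)
  nb #.#.#: next=#  (t=0,i=6, bit21=1)
  nb #.#..: next=.  (t=0,i=1, bit20=0)
  nb #..##: next=.  (t=1,i=2, bit19=0)
  nb #..#.: next=#  (t=0,i=3, bit18=1)
  nb #...#: next=.  (t=3,i=5, bit17=0)
  nb #....: next=#  (t=2,i=1, bit16=1)
  nb .####: next=.  (t=1,i=4, bit15=0)
  nb .###.: next=.  (t=5,i=6, bit14=0)
  nb .##.#: next=#  (t=3,i=1, bit13=1)
  nb .##..: next=.  (t=4,i=10, bit12=0)
  nb .#.##: next=#  (t=5,i=4, bit11=1)
  nb .#.#.: next=#  (t=0,i=0, bit10=1)
  nb .#..#: next=.  (t=0,i=2, bit9=0)
  nb .#...: next=#  (t=3,i=4, bit8=1)
  nb ..###: next=.  (t=1,i=3, bit7=0)
  nb ..##.: next=.  (t=4,i=9, bit6=0)
  nb ..#.#: next=#  (t=0,i=4, bit5=1)
  nb ..#..: next=.  (t=4,i=1, bit4=0)
  nb ...##: next=.  (t=2,i=4, bit3=0)
  nb ...#.: next=.  (t=4,i=0, bit2=0)
  nb ....#: next=#  (t=2,i=3, bit1=1)
  nb .....: next=.  (t=2,i=2, bit0=0)
  bits 11000001001001010010110100100010 = 3240439074

3240439074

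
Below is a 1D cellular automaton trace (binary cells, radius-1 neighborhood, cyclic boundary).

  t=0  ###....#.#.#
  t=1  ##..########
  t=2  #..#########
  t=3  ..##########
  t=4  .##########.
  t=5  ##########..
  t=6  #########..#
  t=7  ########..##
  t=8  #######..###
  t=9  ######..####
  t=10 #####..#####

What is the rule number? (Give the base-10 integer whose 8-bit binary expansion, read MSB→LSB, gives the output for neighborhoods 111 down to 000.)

175

  [7] ### => #  t=0,i=0
  [6] ##. => .  t=0,i=2
  [5] #.# => #  t=0,i=8
  [4] #.. => .  t=0,i=3
  [3] .## => #  t=0,i=11
  [2] .#. => #  t=0,i=7
  [1] ..# => #  t=0,i=6
  [0] ... => #  t=0,i=4
  bits 10101111 = 175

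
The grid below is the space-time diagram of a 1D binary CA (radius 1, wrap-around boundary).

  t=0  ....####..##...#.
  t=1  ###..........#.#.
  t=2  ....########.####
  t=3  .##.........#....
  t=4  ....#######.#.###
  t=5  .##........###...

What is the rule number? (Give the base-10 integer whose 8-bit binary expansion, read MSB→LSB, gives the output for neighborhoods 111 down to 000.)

37

  ###|.  b7=0 t=0,i=5
  ##.|.  b6=0 t=0,i=7
  #.#|#  b5=1 t=1,i=14
  #..|.  b4=0 t=0,i=8
  .##|.  b3=0 t=0,i=4
  .#.|#  b2=1 t=0,i=15
  ..#|.  b1=0 t=0,i=3
  ...|#  b0=1 t=0,i=0
  bits 00100101 = 37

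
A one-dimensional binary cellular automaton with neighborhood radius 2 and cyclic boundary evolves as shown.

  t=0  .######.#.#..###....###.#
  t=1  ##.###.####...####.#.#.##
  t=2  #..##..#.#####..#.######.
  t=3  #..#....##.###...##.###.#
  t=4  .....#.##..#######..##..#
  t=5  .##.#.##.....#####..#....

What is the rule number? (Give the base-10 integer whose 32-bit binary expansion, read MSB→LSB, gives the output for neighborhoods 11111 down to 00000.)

3589491789

  #####|#  b31=1 t=0,i=3
  ####.|#  b30=1 t=0,i=5
  ###.#|.  b29=0 t=0,i=6
  ###..|#  b28=1 t=0,i=15
  ##.##|.  b27=0 t=1,i=2
  ##.#.|#  b26=1 t=0,i=7
  ##..#|.  b25=0 t=2,i=5
  ##...|#  b24=1 t=0,i=16
  #.###|#  b23=1 t=0,i=1
  #.##.|#  b22=1 t=3,i=24
  #.#.#|#  b21=1 t=0,i=8
  #.#..|#  b20=1 t=0,i=10
  #..##|.  b19=0 t=0,i=12
  #..#.|.  b18=0 t=2,i=6
  #...#|#  b17=1 t=1,i=12
  #....|#  b16=1 t=0,i=17
  .####|.  b15=0 t=0,i=2
  .###.|#  b14=1 t=0,i=14
  .##.#|.  b13=0 t=3,i=9
  .##..|.  b12=0 t=2,i=4
  .#.##|#  b11=1 t=0,i=0
  .#.#.|#  b10=1 t=0,i=9
  .#..#|.  b9=0 t=0,i=11
  .#...|.  b8=0 t=3,i=4
  ..###|.  b7=0 t=0,i=13
  ..##.|#  b6=1 t=2,i=3
  ..#.#|.  b5=0 t=2,i=7
  ..#..|.  b4=0 t=3,i=3
  ...##|#  b3=1 t=0,i=19
  ...#.|#  b2=1 t=4,i=4
  ....#|.  b1=0 t=0,i=18
  .....|#  b0=1 t=4,i=2
  bits 11010101111100110100110001001101 = 3589491789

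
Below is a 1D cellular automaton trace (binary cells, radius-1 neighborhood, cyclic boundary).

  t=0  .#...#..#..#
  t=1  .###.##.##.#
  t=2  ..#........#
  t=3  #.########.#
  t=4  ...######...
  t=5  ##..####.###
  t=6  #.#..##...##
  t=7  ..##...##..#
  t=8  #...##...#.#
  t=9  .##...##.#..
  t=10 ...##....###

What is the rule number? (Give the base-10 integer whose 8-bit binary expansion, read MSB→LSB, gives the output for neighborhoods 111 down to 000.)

149

  ### -> #   bit 7 = 1  t=1,i=2
  ##. -> .   bit 6 = 0  t=1,i=3
  #.# -> .   bit 5 = 0  t=0,i=0
  #.. -> #   bit 4 = 1  t=0,i=2
  .## -> .   bit 3 = 0  t=1,i=1
  .#. -> #   bit 2 = 1  t=0,i=1
  ..# -> .   bit 1 = 0  t=0,i=4
  ... -> #   bit 0 = 1  t=0,i=3
  bits 10010101 = 149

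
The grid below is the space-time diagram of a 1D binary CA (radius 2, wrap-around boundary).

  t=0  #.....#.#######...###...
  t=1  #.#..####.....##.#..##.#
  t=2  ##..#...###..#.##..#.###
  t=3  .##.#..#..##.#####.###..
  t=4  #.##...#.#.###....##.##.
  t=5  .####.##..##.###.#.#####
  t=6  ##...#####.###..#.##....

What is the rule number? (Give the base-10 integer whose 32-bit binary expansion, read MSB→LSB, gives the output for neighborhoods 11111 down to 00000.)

533280828

  ##### -> .   bit 31 = 0  t=0,i=10
  ####. -> .   bit 30 = 0  t=0,i=13
  ###.# -> .   bit 29 = 0  t=3,i=17
  ###.. -> #   bit 28 = 1  t=0,i=14
  ##.## -> #   bit 27 = 1  t=1,i=22
  ##.#. -> #   bit 26 = 1  t=1,i=1
  ##..# -> #   bit 25 = 1  t=2,i=2
  ##... -> #   bit 24 = 1  t=0,i=15
  #.### -> #   bit 23 = 1  t=0,i=8
  #.##. -> #   bit 22 = 1  t=1,i=23
  #.#.# -> .   bit 21 = 0  t=4,i=0
  #.#.. -> .   bit 20 = 0  t=1,i=2
  #..## -> #   bit 19 = 1  t=1,i=4
  #..#. -> .   bit 18 = 0  t=2,i=3
  #...# -> .   bit 17 = 0  t=0,i=16
  #.... -> #   bit 16 = 1  t=0,i=2
  .#### -> .   bit 15 = 0  t=0,i=9
  .###. -> .   bit 14 = 0  t=0,i=19
  .##.# -> #   bit 13 = 1  t=1,i=0
  .##.. -> #   bit 12 = 1  t=2,i=16
  .#.## -> #   bit 11 = 1  t=0,i=7
  .#.#. -> .   bit 10 = 0  t=4,i=8
  .#..# -> .   bit 9 = 0  t=1,i=3
  .#... -> .   bit 8 = 0  t=0,i=1
  ..### -> .   bit 7 = 0  t=0,i=18
  ..##. -> .   bit 6 = 0  t=1,i=14
  ..#.# -> #   bit 5 = 1  t=0,i=6
  ..#.. -> #   bit 4 = 1  t=0,i=0
  ...## -> #   bit 3 = 1  t=0,i=17
  ...#. -> #   bit 2 = 1  t=0,i=5
  ....# -> .   bit 1 = 0  t=0,i=4
  ..... -> .   bit 0 = 0  t=0,i=3
  bits 00011111110010010011100000111100 = 533280828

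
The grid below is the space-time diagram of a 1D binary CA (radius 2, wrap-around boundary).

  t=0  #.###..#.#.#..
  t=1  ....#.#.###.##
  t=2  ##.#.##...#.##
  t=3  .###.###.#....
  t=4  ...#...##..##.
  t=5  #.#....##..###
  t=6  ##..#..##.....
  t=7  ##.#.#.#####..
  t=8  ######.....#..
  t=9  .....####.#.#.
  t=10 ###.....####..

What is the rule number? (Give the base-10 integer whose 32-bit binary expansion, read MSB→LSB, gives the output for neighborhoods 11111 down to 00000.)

  ##### -> .   bit 31 = 0  t=7,i=9
  ####. -> .   bit 30 = 0  t=2,i=0
  ###.# -> #   bit 29 = 1  t=1,i=10
  ###.. -> #   bit 28 = 1  t=0,i=4
  ##.## -> .   bit 27 = 0  t=1,i=11
  ##.#. -> #   bit 26 = 1  t=2,i=2
  ##..# -> .   bit 25 = 0  t=0,i=5
  ##... -> #   bit 24 = 1  t=1,i=0
  #.### -> .   bit 23 = 0  t=0,i=2
  #.##. -> #   bit 22 = 1  t=1,i=12
  #.#.# -> #   bit 21 = 1  t=0,i=9
  #.#.. -> .   bit 20 = 0  t=0,i=11
  #..## -> .   bit 19 = 0  t=4,i=10
  #..#. -> #   bit 18 = 1  t=0,i=6
  #...# -> .   bit 17 = 0  t=2,i=8
  #.... -> #   bit 16 = 1  t=1,i=1
  .#### -> .   bit 15 = 0  t=2,i=13
  .###. -> .   bit 14 = 0  t=0,i=3
  .##.# -> #   bit 13 = 1  t=7,i=1
  .##.. -> #   bit 12 = 1  t=1,i=13
  .#.## -> .   bit 11 = 0  t=0,i=1
  .#.#. -> #   bit 10 = 1  t=0,i=8
  .#..# -> #   bit 9 = 1  t=0,i=12
  .#... -> .   bit 8 = 0  t=3,i=10
  ..### -> .   bit 7 = 0  t=3,i=1
  ..##. -> #   bit 6 = 1  t=4,i=7
  ..#.# -> .   bit 5 = 0  t=0,i=0
  ..#.. -> .   bit 4 = 0  t=4,i=3
  ...## -> .   bit 3 = 0  t=3,i=0
  ...#. -> #   bit 2 = 1  t=1,i=3
  ....# -> .   bit 1 = 0  t=1,i=2
  ..... -> #   bit 0 = 1  t=3,i=12
  bits 00110101011001010011011001000101 = 895825477

895825477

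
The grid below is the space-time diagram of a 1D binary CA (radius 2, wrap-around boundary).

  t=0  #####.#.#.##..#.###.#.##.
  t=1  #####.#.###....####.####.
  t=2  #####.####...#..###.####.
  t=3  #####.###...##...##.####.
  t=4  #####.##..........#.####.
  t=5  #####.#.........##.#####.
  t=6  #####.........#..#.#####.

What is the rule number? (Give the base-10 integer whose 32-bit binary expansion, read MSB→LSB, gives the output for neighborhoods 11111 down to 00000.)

  ##### -> #   bit 31 = 1  t=0,i=2
  ####. -> #   bit 30 = 1  t=0,i=3
  ###.# -> #   bit 29 = 1  t=0,i=4
  ###.. -> .   bit 28 = 0  t=1,i=10
  ##.## -> .   bit 27 = 0  t=0,i=24
  ##.#. -> .   bit 26 = 0  t=0,i=5
  ##..# -> .   bit 25 = 0  t=0,i=12
  ##... -> .   bit 24 = 0  t=1,i=11
  #.### -> #   bit 23 = 1  t=0,i=0
  #.##. -> #   bit 22 = 1  t=0,i=10
  #.#.# -> #   bit 21 = 1  t=0,i=6
  #.#.. -> .   bit 20 = 0  t=5,i=6
  #..## -> .   bit 19 = 0  t=2,i=15
  #..#. -> .   bit 18 = 0  t=0,i=13
  #...# -> .   bit 17 = 0  t=2,i=11
  #.... -> .   bit 16 = 0  t=1,i=12
  .#### -> #   bit 15 = 1  t=0,i=1
  .###. -> #   bit 14 = 1  t=0,i=17
  .##.# -> #   bit 13 = 1  t=0,i=23
  .##.. -> .   bit 12 = 0  t=0,i=11
  .#.## -> #   bit 11 = 1  t=0,i=9
  .#.#. -> .   bit 10 = 0  t=0,i=7
  .#..# -> .   bit 9 = 0  t=2,i=14
  .#... -> .   bit 8 = 0  t=5,i=7
  ..### -> .   bit 7 = 0  t=1,i=15
  ..##. -> .   bit 6 = 0  t=3,i=12
  ..#.# -> .   bit 5 = 0  t=0,i=14
  ..#.. -> #   bit 4 = 1  t=2,i=13
  ...## -> .   bit 3 = 0  t=1,i=14
  ...#. -> #   bit 2 = 1  t=2,i=12
  ....# -> #   bit 1 = 1  t=1,i=13
  ..... -> .   bit 0 = 0  t=4,i=10
  bits 11100000111000001110100000010110 = 3772835862

3772835862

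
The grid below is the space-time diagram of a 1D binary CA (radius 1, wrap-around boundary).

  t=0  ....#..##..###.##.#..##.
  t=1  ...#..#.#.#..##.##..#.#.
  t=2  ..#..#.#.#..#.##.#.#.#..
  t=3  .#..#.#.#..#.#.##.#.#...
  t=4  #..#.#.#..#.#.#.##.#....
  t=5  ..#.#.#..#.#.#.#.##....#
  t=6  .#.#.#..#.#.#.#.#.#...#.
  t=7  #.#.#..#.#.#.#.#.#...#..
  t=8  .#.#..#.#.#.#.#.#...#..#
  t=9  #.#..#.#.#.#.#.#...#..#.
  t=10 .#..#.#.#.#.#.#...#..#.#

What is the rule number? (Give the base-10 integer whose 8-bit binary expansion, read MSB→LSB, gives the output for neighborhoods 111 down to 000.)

  [7] ### => .  t=0,i=12
  [6] ##. => #  t=0,i=8
  [5] #.# => #  t=0,i=14
  [4] #.. => .  t=0,i=5
  [3] .## => .  t=0,i=7
  [2] .#. => .  t=0,i=4
  [1] ..# => #  t=0,i=3
  [0] ... => .  t=0,i=0
  bits 01100010 = 98

98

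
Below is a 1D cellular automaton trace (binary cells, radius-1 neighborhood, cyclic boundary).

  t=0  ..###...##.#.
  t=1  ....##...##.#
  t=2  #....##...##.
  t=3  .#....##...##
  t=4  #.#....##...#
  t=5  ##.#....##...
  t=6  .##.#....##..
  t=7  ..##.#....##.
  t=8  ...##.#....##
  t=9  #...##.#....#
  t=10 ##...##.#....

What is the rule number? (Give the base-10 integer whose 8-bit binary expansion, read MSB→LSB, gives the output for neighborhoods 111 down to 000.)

112

  [7] ### => .  t=0,i=3
  [6] ##. => #  t=0,i=4
  [5] #.# => #  t=0,i=10
  [4] #.. => #  t=0,i=5
  [3] .## => .  t=0,i=2
  [2] .#. => .  t=0,i=11
  [1] ..# => .  t=0,i=1
  [0] ... => .  t=0,i=0
  bits 01110000 = 112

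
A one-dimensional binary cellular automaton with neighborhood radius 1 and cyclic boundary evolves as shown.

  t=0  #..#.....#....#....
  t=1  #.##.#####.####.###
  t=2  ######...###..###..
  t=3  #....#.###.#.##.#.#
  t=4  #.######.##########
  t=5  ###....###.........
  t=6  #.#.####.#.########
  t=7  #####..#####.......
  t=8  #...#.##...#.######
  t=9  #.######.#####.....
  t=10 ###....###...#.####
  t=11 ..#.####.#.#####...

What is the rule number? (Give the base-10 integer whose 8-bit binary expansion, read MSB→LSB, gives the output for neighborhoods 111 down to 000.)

111

  ### -> .   bit 7 = 0  t=1,i=6
  ##. -> #   bit 6 = 1  t=1,i=0
  #.# -> #   bit 5 = 1  t=1,i=1
  #.. -> .   bit 4 = 0  t=0,i=1
  .## -> #   bit 3 = 1  t=1,i=2
  .#. -> #   bit 2 = 1  t=0,i=0
  ..# -> #   bit 1 = 1  t=0,i=2
  ... -> #   bit 0 = 1  t=0,i=5
  bits 01101111 = 111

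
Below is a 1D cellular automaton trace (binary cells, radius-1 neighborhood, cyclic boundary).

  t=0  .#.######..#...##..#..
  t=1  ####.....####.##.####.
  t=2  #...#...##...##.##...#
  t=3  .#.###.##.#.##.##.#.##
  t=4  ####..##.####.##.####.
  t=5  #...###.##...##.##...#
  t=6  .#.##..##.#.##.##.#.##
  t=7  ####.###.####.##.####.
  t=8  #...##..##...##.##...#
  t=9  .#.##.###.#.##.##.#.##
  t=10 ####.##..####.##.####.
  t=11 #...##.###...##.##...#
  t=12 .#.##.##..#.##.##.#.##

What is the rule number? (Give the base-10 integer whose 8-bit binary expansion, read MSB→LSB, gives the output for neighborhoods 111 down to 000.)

62

  ### -> .   bit 7 = 0  t=0,i=4
  ##. -> .   bit 6 = 0  t=0,i=8
  #.# -> #   bit 5 = 1  t=0,i=2
  #.. -> #   bit 4 = 1  t=0,i=9
  .## -> #   bit 3 = 1  t=0,i=3
  .#. -> #   bit 2 = 1  t=0,i=1
  ..# -> #   bit 1 = 1  t=0,i=0
  ... -> .   bit 0 = 0  t=0,i=13
  bits 00111110 = 62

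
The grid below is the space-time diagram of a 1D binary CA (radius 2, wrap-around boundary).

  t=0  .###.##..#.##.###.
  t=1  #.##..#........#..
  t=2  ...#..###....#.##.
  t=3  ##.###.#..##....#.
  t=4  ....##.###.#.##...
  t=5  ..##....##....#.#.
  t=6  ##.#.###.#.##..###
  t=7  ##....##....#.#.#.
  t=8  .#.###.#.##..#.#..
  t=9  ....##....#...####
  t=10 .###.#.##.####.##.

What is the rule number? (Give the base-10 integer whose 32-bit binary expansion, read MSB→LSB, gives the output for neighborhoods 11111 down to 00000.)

  #####|.  b31=0 t=6,i=17
  ####.|#  b30=1 t=6,i=0
  ###.#|#  b29=1 t=0,i=3
  ###..|.  b28=0 t=0,i=16
  ##.##|.  b27=0 t=0,i=4
  ##.#.|.  b26=0 t=3,i=6
  ##..#|.  b25=0 t=0,i=7
  ##...|.  b24=0 t=2,i=9
  #.###|.  b23=0 t=0,i=14
  #.##.|.  b22=0 t=0,i=5
  #.#.#|.  b21=0 t=4,i=11
  #.#..|#  b20=1 t=3,i=7
  #..##|#  b19=1 t=0,i=0
  #..#.|.  b18=0 t=0,i=8
  #...#|#  b17=1 t=5,i=0
  #....|#  b16=1 t=1,i=8
  .####|#  b15=1 t=6,i=16
  .###.|#  b14=1 t=0,i=2
  .##.#|.  b13=0 t=0,i=12
  .##..|#  b12=1 t=0,i=6
  .#.##|.  b11=0 t=0,i=10
  .#.#.|#  b10=1 t=5,i=15
  .#..#|#  b9=1 t=1,i=16
  .#...|#  b8=1 t=1,i=7
  ..###|.  b7=0 t=0,i=1
  ..##.|.  b6=0 t=3,i=10
  ..#.#|.  b5=0 t=0,i=9
  ..#..|#  b4=1 t=1,i=6
  ...##|#  b3=1 t=4,i=3
  ...#.|.  b2=0 t=1,i=14
  ....#|#  b1=1 t=1,i=13
  .....|.  b0=0 t=1,i=9
  bits 01100000000110111101011100011010 = 1612437274

1612437274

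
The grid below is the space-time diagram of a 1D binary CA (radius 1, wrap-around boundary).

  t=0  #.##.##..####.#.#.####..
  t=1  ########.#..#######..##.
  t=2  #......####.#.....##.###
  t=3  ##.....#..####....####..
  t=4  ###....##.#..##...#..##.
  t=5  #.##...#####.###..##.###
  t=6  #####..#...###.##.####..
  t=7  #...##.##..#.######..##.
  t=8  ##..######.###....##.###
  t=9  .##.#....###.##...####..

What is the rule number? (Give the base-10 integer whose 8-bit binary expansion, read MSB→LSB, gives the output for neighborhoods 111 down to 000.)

  nb ###: next=.  (t=0,i=10, bit7=0)
  nb ##.: next=#  (t=0,i=3, bit6=1)
  nb #.#: next=#  (t=0,i=1, bit5=1)
  nb #..: next=#  (t=0,i=7, bit4=1)
  nb .##: next=#  (t=0,i=2, bit3=1)
  nb .#.: next=#  (t=0,i=0, bit2=1)
  nb ..#: next=.  (t=0,i=8, bit1=0)
  nb ...: next=.  (t=2,i=2, bit0=0)
  bits 01111100 = 124

124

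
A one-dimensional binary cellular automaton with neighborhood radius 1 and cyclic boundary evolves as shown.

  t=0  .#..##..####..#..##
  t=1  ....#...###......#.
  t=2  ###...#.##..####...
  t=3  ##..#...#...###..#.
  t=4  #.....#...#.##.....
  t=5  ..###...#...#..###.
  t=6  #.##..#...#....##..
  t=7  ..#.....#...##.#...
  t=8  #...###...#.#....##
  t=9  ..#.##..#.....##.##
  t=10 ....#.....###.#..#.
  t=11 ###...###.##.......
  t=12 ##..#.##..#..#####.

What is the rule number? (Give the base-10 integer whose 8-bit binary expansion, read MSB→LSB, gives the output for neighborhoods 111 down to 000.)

137

  ### -> #   bit 7 = 1  t=0,i=9
  ##. -> .   bit 6 = 0  t=0,i=5
  #.# -> .   bit 5 = 0  t=0,i=0
  #.. -> .   bit 4 = 0  t=0,i=2
  .## -> #   bit 3 = 1  t=0,i=4
  .#. -> .   bit 2 = 0  t=0,i=1
  ..# -> .   bit 1 = 0  t=0,i=3
  ... -> #   bit 0 = 1  t=1,i=0
  bits 10001001 = 137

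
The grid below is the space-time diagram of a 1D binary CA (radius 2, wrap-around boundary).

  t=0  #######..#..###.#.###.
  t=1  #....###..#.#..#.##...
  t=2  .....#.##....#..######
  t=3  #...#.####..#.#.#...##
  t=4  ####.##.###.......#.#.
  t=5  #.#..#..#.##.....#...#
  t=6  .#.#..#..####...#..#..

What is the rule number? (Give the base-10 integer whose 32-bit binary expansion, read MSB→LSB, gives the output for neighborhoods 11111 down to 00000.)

  [31] ##### => .  t=0,i=2
  [30] ####. => #  t=0,i=5
  [29] ###.# => .  t=0,i=14
  [28] ###.. => #  t=0,i=6
  [27] ##.## => .  t=0,i=21
  [26] ##.#. => #  t=0,i=15
  [25] ##..# => #  t=0,i=7
  [24] ##... => #  t=1,i=19
  [23] #.### => #  t=0,i=0
  [22] #.##. => #  t=1,i=17
  [21] #.#.# => .  t=0,i=16
  [20] #.#.. => .  t=1,i=12
  [19] #..## => .  t=0,i=11
  [18] #..#. => .  t=0,i=8
  [17] #...# => #  t=1,i=20
  [16] #.... => .  t=1,i=2
  [15] .#### => .  t=0,i=1
  [14] .###. => .  t=0,i=13
  [13] .##.# => .  t=4,i=6
  [12] .##.. => #  t=1,i=18
  [11] .#.## => #  t=0,i=17
  [10] .#.#. => .  t=1,i=11
  [9] .#..# => #  t=0,i=10
  [8] .#... => .  t=1,i=1
  [7] ..### => #  t=0,i=12
  [6] ..##. => .  t=5,i=21
  [5] ..#.# => .  t=1,i=10
  [4] ..#.. => .  t=0,i=9
  [3] ...## => .  t=1,i=4
  [2] ...#. => #  t=1,i=21
  [1] ....# => .  t=1,i=3
  [0] ..... => .  t=2,i=2
  bits 01010111110000100001101010000100 = 1472338564

1472338564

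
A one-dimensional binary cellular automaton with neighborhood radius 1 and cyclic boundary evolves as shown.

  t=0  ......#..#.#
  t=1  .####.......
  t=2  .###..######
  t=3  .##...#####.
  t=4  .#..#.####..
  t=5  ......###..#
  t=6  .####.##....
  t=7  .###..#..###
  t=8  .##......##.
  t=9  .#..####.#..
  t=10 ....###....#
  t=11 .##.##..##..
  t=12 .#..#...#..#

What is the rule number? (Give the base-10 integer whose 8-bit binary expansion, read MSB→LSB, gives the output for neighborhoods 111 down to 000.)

  [7] ### => #  t=1,i=2
  [6] ##. => .  t=1,i=4
  [5] #.# => .  t=0,i=10
  [4] #.. => .  t=0,i=0
  [3] .## => #  t=1,i=1
  [2] .#. => .  t=0,i=6
  [1] ..# => .  t=0,i=5
  [0] ... => #  t=0,i=1
  bits 10001001 = 137

137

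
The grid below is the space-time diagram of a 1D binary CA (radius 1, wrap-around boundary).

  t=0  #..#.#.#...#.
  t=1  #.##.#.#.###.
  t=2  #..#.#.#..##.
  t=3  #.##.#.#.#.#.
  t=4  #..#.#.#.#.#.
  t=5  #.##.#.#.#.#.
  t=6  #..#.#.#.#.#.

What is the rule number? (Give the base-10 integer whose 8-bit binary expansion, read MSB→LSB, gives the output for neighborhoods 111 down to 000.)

  [7] ### => #  t=1,i=10
  [6] ##. => #  t=1,i=3
  [5] #.# => .  t=0,i=4
  [4] #.. => .  t=0,i=1
  [3] .## => .  t=1,i=2
  [2] .#. => #  t=0,i=0
  [1] ..# => #  t=0,i=2
  [0] ... => #  t=0,i=9
  bits 11000111 = 199

199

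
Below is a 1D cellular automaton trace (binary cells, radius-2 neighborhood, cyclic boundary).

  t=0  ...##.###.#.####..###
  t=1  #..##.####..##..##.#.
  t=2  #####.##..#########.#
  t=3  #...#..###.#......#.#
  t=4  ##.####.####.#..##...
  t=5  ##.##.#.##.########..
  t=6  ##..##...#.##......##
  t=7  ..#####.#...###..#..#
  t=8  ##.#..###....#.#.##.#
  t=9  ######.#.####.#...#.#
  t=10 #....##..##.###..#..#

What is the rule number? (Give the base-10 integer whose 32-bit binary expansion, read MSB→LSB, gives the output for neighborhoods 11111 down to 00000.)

664401494

  ##### -> .   bit 31 = 0  t=2,i=1
  ####. -> .   bit 30 = 0  t=0,i=14
  ###.# -> #   bit 29 = 1  t=0,i=8
  ###.. -> .   bit 28 = 0  t=0,i=15
  ##.## -> .   bit 27 = 0  t=0,i=5
  ##.#. -> #   bit 26 = 1  t=0,i=9
  ##..# -> #   bit 25 = 1  t=0,i=16
  ##... -> #   bit 24 = 1  t=0,i=0
  #.### -> #   bit 23 = 1  t=0,i=6
  #.##. -> .   bit 22 = 0  t=2,i=6
  #.#.# -> .   bit 21 = 0  t=0,i=10
  #.#.. -> #   bit 20 = 1  t=1,i=0
  #..## -> #   bit 19 = 1  t=0,i=17
  #..#. -> .   bit 18 = 0  t=7,i=16
  #...# -> .   bit 17 = 0  t=0,i=1
  #.... -> #   bit 16 = 1  t=3,i=13
  .#### -> #   bit 15 = 1  t=0,i=13
  .###. -> #   bit 14 = 1  t=0,i=7
  .##.# -> #   bit 13 = 1  t=0,i=4
  .##.. -> #   bit 12 = 1  t=1,i=13
  .#.## -> .   bit 11 = 0  t=0,i=11
  .#.#. -> #   bit 10 = 1  t=1,i=20
  .#..# -> #   bit 9 = 1  t=1,i=1
  .#... -> .   bit 8 = 0  t=3,i=12
  ..### -> .   bit 7 = 0  t=0,i=18
  ..##. -> #   bit 6 = 1  t=0,i=3
  ..#.# -> .   bit 5 = 0  t=3,i=18
  ..#.. -> #   bit 4 = 1  t=3,i=4
  ...## -> .   bit 3 = 0  t=0,i=2
  ...#. -> #   bit 2 = 1  t=3,i=3
  ....# -> #   bit 1 = 1  t=3,i=16
  ..... -> .   bit 0 = 0  t=3,i=14
  bits 00100111100110011111011001010110 = 664401494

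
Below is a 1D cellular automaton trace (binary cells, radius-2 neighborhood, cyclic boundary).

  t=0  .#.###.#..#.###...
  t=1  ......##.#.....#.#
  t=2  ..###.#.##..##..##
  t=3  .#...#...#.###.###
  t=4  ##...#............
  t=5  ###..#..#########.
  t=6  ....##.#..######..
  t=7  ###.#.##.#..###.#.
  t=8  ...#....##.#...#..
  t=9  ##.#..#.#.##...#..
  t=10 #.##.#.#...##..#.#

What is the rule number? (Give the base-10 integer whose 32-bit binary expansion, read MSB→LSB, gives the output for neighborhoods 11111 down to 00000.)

3306951763

  nb #####: next=#  (t=5,i=10, bit31=1)
  nb ####.: next=#  (t=5,i=15, bit30=1)
  nb ###.#: next=.  (t=0,i=5, bit29=0)
  nb ###..: next=.  (t=0,i=14, bit28=0)
  nb ##.##: next=.  (t=3,i=14, bit27=0)
  nb ##.#.: next=#  (t=0,i=6, bit26=1)
  nb ##..#: next=.  (t=2,i=0, bit25=0)
  nb ##...: next=#  (t=0,i=15, bit24=1)
  nb #.###: next=.  (t=0,i=3, bit23=0)
  nb #.##.: next=.  (t=2,i=8, bit22=0)
  nb #.#.#: next=.  (t=2,i=6, bit21=0)
  nb #.#..: next=#  (t=0,i=7, bit20=1)
  nb #..##: next=#  (t=2,i=1, bit19=1)
  nb #..#.: next=#  (t=0,i=9, bit18=1)
  nb #...#: next=.  (t=3,i=3, bit17=0)
  nb #....: next=.  (t=0,i=16, bit16=0)
  nb .####: next=.  (t=5,i=9, bit15=0)
  nb .###.: next=.  (t=0,i=4, bit14=0)
  nb .##.#: next=.  (t=1,i=7, bit13=0)
  nb .##..: next=#  (t=2,i=9, bit12=1)
  nb .#.##: next=.  (t=0,i=2, bit11=0)
  nb .#.#.: next=#  (t=1,i=16, bit10=1)
  nb .#..#: next=.  (t=0,i=8, bit9=0)
  nb .#...: next=.  (t=1,i=0, bit8=0)
  nb ..###: next=.  (t=2,i=2, bit7=0)
  nb ..##.: next=#  (t=1,i=6, bit6=1)
  nb ..#.#: next=.  (t=0,i=1, bit5=0)
  nb ..#..: next=#  (t=3,i=5, bit4=1)
  nb ...##: next=.  (t=1,i=5, bit3=0)
  nb ...#.: next=.  (t=0,i=0, bit2=0)
  nb ....#: next=#  (t=0,i=17, bit1=1)
  nb .....: next=#  (t=1,i=2, bit0=1)
  bits 11000101000111000001010001010011 = 3306951763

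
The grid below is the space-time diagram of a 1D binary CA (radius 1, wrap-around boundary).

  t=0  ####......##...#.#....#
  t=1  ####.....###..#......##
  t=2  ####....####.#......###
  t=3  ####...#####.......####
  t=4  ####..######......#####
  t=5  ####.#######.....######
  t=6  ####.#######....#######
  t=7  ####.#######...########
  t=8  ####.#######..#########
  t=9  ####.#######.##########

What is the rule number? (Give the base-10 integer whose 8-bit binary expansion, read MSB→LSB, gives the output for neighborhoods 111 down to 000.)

  ### -> #   bit 7 = 1  t=0,i=0
  ##. -> #   bit 6 = 1  t=0,i=3
  #.# -> .   bit 5 = 0  t=0,i=16
  #.. -> .   bit 4 = 0  t=0,i=4
  .## -> #   bit 3 = 1  t=0,i=10
  .#. -> .   bit 2 = 0  t=0,i=15
  ..# -> #   bit 1 = 1  t=0,i=9
  ... -> .   bit 0 = 0  t=0,i=5
  bits 11001010 = 202

202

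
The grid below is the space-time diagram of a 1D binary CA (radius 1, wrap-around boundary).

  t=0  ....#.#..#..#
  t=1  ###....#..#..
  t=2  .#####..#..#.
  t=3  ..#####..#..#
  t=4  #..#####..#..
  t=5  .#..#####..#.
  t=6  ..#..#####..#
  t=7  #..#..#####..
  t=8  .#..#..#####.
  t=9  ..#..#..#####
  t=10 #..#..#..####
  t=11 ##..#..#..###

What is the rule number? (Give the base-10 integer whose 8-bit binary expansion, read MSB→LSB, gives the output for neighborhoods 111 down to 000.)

  ### -> #   bit 7 = 1  t=1,i=1
  ##. -> #   bit 6 = 1  t=1,i=2
  #.# -> .   bit 5 = 0  t=0,i=5
  #.. -> #   bit 4 = 1  t=0,i=0
  .## -> .   bit 3 = 0  t=1,i=0
  .#. -> .   bit 2 = 0  t=0,i=4
  ..# -> .   bit 1 = 0  t=0,i=3
  ... -> #   bit 0 = 1  t=0,i=1
  bits 11010001 = 209

209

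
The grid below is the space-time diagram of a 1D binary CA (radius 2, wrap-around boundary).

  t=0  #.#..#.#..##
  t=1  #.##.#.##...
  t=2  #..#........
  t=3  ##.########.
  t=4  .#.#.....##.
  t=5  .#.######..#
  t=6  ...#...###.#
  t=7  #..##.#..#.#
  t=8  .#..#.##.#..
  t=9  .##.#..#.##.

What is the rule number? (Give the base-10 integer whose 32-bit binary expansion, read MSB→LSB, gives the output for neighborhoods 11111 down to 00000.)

  #####|.  b31=0 t=3,i=5
  ####.|#  b30=1 t=3,i=9
  ###.#|#  b29=1 t=0,i=0
  ###..|#  b28=1 t=5,i=8
  ##.##|.  b27=0 t=3,i=2
  ##.#.|.  b26=0 t=0,i=1
  ##..#|#  b25=1 t=4,i=11
  ##...|.  b24=0 t=1,i=9
  #.###|#  b23=1 t=3,i=3
  #.##.|.  b22=0 t=1,i=2
  #.#.#|.  b21=0 t=1,i=5
  #.#..|#  b20=1 t=0,i=2
  #..##|.  b19=0 t=0,i=9
  #..#.|.  b18=0 t=0,i=4
  #...#|.  b17=0 t=1,i=10
  #....|#  b16=1 t=2,i=5
  .####|.  b15=0 t=3,i=4
  .###.|.  b14=0 t=0,i=11
  .##.#|#  b13=1 t=1,i=3
  .##..|.  b12=0 t=1,i=8
  .#.##|.  b11=0 t=1,i=1
  .#.#.|.  b10=0 t=0,i=6
  .#..#|#  b9=1 t=0,i=3
  .#...|#  b8=1 t=2,i=4
  ..###|.  b7=0 t=0,i=10
  ..##.|.  b6=0 t=4,i=9
  ..#.#|#  b5=1 t=0,i=5
  ..#..|#  b4=1 t=2,i=0
  ...##|#  b3=1 t=4,i=8
  ...#.|.  b2=0 t=1,i=11
  ....#|#  b1=1 t=2,i=10
  .....|#  b0=1 t=2,i=6
  bits 01110010100100010010001100111011 = 1922114363

1922114363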